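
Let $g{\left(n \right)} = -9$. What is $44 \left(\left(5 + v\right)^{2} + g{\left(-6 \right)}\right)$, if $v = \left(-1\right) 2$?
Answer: $0$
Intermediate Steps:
$v = -2$
$44 \left(\left(5 + v\right)^{2} + g{\left(-6 \right)}\right) = 44 \left(\left(5 - 2\right)^{2} - 9\right) = 44 \left(3^{2} - 9\right) = 44 \left(9 - 9\right) = 44 \cdot 0 = 0$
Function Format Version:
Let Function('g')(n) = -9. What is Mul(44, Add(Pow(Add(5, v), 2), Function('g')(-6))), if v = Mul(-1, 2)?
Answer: 0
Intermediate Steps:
v = -2
Mul(44, Add(Pow(Add(5, v), 2), Function('g')(-6))) = Mul(44, Add(Pow(Add(5, -2), 2), -9)) = Mul(44, Add(Pow(3, 2), -9)) = Mul(44, Add(9, -9)) = Mul(44, 0) = 0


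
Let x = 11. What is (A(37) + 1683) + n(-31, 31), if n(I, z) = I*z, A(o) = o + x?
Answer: 770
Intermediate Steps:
A(o) = 11 + o (A(o) = o + 11 = 11 + o)
(A(37) + 1683) + n(-31, 31) = ((11 + 37) + 1683) - 31*31 = (48 + 1683) - 961 = 1731 - 961 = 770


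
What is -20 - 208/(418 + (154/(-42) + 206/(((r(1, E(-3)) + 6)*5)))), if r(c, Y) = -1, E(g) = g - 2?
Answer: -649460/31693 ≈ -20.492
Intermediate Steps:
E(g) = -2 + g
-20 - 208/(418 + (154/(-42) + 206/(((r(1, E(-3)) + 6)*5)))) = -20 - 208/(418 + (154/(-42) + 206/(((-1 + 6)*5)))) = -20 - 208/(418 + (154*(-1/42) + 206/((5*5)))) = -20 - 208/(418 + (-11/3 + 206/25)) = -20 - 208/(418 + 343/75) = -20 - 208/31693/75 = -20 - 208*75/31693 = -20 - 15600/31693 = -649460/31693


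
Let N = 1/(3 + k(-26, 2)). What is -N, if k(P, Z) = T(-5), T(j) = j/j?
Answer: -¼ ≈ -0.25000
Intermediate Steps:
T(j) = 1
k(P, Z) = 1
N = ¼ (N = 1/(3 + 1) = 1/4 = ¼ ≈ 0.25000)
-N = -1*¼ = -¼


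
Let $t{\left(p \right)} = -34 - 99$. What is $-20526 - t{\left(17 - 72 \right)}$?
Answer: $-20393$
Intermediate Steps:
$t{\left(p \right)} = -133$ ($t{\left(p \right)} = -34 - 99 = -133$)
$-20526 - t{\left(17 - 72 \right)} = -20526 - -133 = -20526 + 133 = -20393$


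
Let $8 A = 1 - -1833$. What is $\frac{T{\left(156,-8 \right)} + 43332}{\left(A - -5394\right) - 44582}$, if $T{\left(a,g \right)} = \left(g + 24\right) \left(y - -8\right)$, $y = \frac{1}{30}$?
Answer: $- \frac{2607632}{2337525} \approx -1.1156$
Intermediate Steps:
$A = \frac{917}{4}$ ($A = \frac{1 - -1833}{8} = \frac{1 + 1833}{8} = \frac{1}{8} \cdot 1834 = \frac{917}{4} \approx 229.25$)
$y = \frac{1}{30} \approx 0.033333$
$T{\left(a,g \right)} = \frac{964}{5} + \frac{241 g}{30}$ ($T{\left(a,g \right)} = \left(g + 24\right) \left(\frac{1}{30} - -8\right) = \left(24 + g\right) \left(\frac{1}{30} + \left(-42 + 50\right)\right) = \left(24 + g\right) \left(\frac{1}{30} + 8\right) = \left(24 + g\right) \frac{241}{30} = \frac{964}{5} + \frac{241 g}{30}$)
$\frac{T{\left(156,-8 \right)} + 43332}{\left(A - -5394\right) - 44582} = \frac{\left(\frac{964}{5} + \frac{241}{30} \left(-8\right)\right) + 43332}{\left(\frac{917}{4} - -5394\right) - 44582} = \frac{\left(\frac{964}{5} - \frac{964}{15}\right) + 43332}{\left(\frac{917}{4} + 5394\right) - 44582} = \frac{\frac{1928}{15} + 43332}{\frac{22493}{4} - 44582} = \frac{651908}{15 \left(- \frac{155835}{4}\right)} = \frac{651908}{15} \left(- \frac{4}{155835}\right) = - \frac{2607632}{2337525}$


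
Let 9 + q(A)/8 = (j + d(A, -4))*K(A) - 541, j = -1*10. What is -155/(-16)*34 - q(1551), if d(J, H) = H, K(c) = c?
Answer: 1427531/8 ≈ 1.7844e+5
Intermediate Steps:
j = -10
q(A) = -4400 - 112*A (q(A) = -72 + 8*((-10 - 4)*A - 541) = -72 + 8*(-14*A - 541) = -72 + 8*(-541 - 14*A) = -72 + (-4328 - 112*A) = -4400 - 112*A)
-155/(-16)*34 - q(1551) = -155/(-16)*34 - (-4400 - 112*1551) = -155*(-1/16)*34 - (-4400 - 173712) = (155/16)*34 - 1*(-178112) = 2635/8 + 178112 = 1427531/8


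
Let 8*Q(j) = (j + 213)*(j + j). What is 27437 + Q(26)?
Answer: 57981/2 ≈ 28991.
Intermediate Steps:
Q(j) = j*(213 + j)/4 (Q(j) = ((j + 213)*(j + j))/8 = ((213 + j)*(2*j))/8 = (2*j*(213 + j))/8 = j*(213 + j)/4)
27437 + Q(26) = 27437 + (¼)*26*(213 + 26) = 27437 + (¼)*26*239 = 27437 + 3107/2 = 57981/2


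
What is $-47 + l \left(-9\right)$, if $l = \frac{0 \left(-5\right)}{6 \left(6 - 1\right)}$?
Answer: $-47$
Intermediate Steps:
$l = 0$ ($l = \frac{0}{6 \cdot 5} = \frac{0}{30} = 0 \cdot \frac{1}{30} = 0$)
$-47 + l \left(-9\right) = -47 + 0 \left(-9\right) = -47 + 0 = -47$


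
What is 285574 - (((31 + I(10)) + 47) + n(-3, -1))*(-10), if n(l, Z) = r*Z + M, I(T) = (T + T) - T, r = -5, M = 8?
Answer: 286584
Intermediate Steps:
I(T) = T (I(T) = 2*T - T = T)
n(l, Z) = 8 - 5*Z (n(l, Z) = -5*Z + 8 = 8 - 5*Z)
285574 - (((31 + I(10)) + 47) + n(-3, -1))*(-10) = 285574 - (((31 + 10) + 47) + (8 - 5*(-1)))*(-10) = 285574 - ((41 + 47) + (8 + 5))*(-10) = 285574 - (88 + 13)*(-10) = 285574 - 101*(-10) = 285574 - 1*(-1010) = 285574 + 1010 = 286584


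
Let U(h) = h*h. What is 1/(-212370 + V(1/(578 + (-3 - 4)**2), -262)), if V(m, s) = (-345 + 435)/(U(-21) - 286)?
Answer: -31/6583452 ≈ -4.7088e-6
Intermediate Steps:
U(h) = h**2
V(m, s) = 18/31 (V(m, s) = (-345 + 435)/((-21)**2 - 286) = 90/(441 - 286) = 90/155 = 90*(1/155) = 18/31)
1/(-212370 + V(1/(578 + (-3 - 4)**2), -262)) = 1/(-212370 + 18/31) = 1/(-6583452/31) = -31/6583452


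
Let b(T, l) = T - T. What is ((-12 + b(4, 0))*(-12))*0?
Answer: 0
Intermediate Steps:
b(T, l) = 0
((-12 + b(4, 0))*(-12))*0 = ((-12 + 0)*(-12))*0 = -12*(-12)*0 = 144*0 = 0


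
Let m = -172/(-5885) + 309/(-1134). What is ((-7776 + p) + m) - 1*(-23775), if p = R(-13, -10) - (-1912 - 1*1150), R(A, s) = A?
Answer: 42372306301/2224530 ≈ 19048.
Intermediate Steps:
m = -541139/2224530 (m = -172*(-1/5885) + 309*(-1/1134) = 172/5885 - 103/378 = -541139/2224530 ≈ -0.24326)
p = 3049 (p = -13 - (-1912 - 1*1150) = -13 - (-1912 - 1150) = -13 - 1*(-3062) = -13 + 3062 = 3049)
((-7776 + p) + m) - 1*(-23775) = ((-7776 + 3049) - 541139/2224530) - 1*(-23775) = (-4727 - 541139/2224530) + 23775 = -10515894449/2224530 + 23775 = 42372306301/2224530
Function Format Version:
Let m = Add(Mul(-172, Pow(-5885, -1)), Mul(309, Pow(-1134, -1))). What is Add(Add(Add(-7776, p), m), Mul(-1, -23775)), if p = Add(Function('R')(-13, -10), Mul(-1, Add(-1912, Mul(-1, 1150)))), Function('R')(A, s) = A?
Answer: Rational(42372306301, 2224530) ≈ 19048.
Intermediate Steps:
m = Rational(-541139, 2224530) (m = Add(Mul(-172, Rational(-1, 5885)), Mul(309, Rational(-1, 1134))) = Add(Rational(172, 5885), Rational(-103, 378)) = Rational(-541139, 2224530) ≈ -0.24326)
p = 3049 (p = Add(-13, Mul(-1, Add(-1912, Mul(-1, 1150)))) = Add(-13, Mul(-1, Add(-1912, -1150))) = Add(-13, Mul(-1, -3062)) = Add(-13, 3062) = 3049)
Add(Add(Add(-7776, p), m), Mul(-1, -23775)) = Add(Add(Add(-7776, 3049), Rational(-541139, 2224530)), Mul(-1, -23775)) = Add(Add(-4727, Rational(-541139, 2224530)), 23775) = Add(Rational(-10515894449, 2224530), 23775) = Rational(42372306301, 2224530)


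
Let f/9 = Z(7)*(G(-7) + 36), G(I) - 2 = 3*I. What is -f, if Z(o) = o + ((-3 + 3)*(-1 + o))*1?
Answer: -1071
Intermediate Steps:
G(I) = 2 + 3*I
Z(o) = o (Z(o) = o + (0*(-1 + o))*1 = o + 0*1 = o + 0 = o)
f = 1071 (f = 9*(7*((2 + 3*(-7)) + 36)) = 9*(7*((2 - 21) + 36)) = 9*(7*(-19 + 36)) = 9*(7*17) = 9*119 = 1071)
-f = -1*1071 = -1071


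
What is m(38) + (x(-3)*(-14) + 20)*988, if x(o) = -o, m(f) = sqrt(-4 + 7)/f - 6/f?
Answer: -412987/19 + sqrt(3)/38 ≈ -21736.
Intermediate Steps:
m(f) = -6/f + sqrt(3)/f (m(f) = sqrt(3)/f - 6/f = -6/f + sqrt(3)/f)
m(38) + (x(-3)*(-14) + 20)*988 = (-6 + sqrt(3))/38 + (-1*(-3)*(-14) + 20)*988 = (-6 + sqrt(3))/38 + (3*(-14) + 20)*988 = (-3/19 + sqrt(3)/38) + (-42 + 20)*988 = (-3/19 + sqrt(3)/38) - 22*988 = (-3/19 + sqrt(3)/38) - 21736 = -412987/19 + sqrt(3)/38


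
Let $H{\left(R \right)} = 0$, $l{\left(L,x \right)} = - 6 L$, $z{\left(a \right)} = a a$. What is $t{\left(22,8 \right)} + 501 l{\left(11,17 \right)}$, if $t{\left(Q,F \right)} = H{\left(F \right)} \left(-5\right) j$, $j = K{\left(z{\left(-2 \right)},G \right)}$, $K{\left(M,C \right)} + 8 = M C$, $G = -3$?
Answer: $-33066$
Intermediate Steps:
$z{\left(a \right)} = a^{2}$
$K{\left(M,C \right)} = -8 + C M$ ($K{\left(M,C \right)} = -8 + M C = -8 + C M$)
$j = -20$ ($j = -8 - 3 \left(-2\right)^{2} = -8 - 12 = -20$)
$t{\left(Q,F \right)} = 0$ ($t{\left(Q,F \right)} = 0 \left(-5\right) \left(-20\right) = 0 \left(-20\right) = 0$)
$t{\left(22,8 \right)} + 501 l{\left(11,17 \right)} = 0 + 501 \left(\left(-6\right) 11\right) = 0 + 501 \left(-66\right) = 0 - 33066 = -33066$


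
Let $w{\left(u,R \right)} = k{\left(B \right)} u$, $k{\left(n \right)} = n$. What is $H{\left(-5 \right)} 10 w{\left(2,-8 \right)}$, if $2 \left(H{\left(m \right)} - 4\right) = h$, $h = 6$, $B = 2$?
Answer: $280$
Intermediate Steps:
$H{\left(m \right)} = 7$ ($H{\left(m \right)} = 4 + \frac{1}{2} \cdot 6 = 4 + 3 = 7$)
$w{\left(u,R \right)} = 2 u$
$H{\left(-5 \right)} 10 w{\left(2,-8 \right)} = 7 \cdot 10 \cdot 2 \cdot 2 = 70 \cdot 4 = 280$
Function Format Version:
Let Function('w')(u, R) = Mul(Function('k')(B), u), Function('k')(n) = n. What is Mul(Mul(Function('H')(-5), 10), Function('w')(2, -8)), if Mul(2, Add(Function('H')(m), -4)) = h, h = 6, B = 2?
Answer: 280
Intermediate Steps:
Function('H')(m) = 7 (Function('H')(m) = Add(4, Mul(Rational(1, 2), 6)) = Add(4, 3) = 7)
Function('w')(u, R) = Mul(2, u)
Mul(Mul(Function('H')(-5), 10), Function('w')(2, -8)) = Mul(Mul(7, 10), Mul(2, 2)) = Mul(70, 4) = 280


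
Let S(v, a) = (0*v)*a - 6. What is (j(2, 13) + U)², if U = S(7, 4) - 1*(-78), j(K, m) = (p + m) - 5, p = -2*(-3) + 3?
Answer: 7921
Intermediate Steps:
S(v, a) = -6 (S(v, a) = 0*a - 6 = 0 - 6 = -6)
p = 9 (p = 6 + 3 = 9)
j(K, m) = 4 + m (j(K, m) = (9 + m) - 5 = 4 + m)
U = 72 (U = -6 - 1*(-78) = -6 + 78 = 72)
(j(2, 13) + U)² = ((4 + 13) + 72)² = (17 + 72)² = 89² = 7921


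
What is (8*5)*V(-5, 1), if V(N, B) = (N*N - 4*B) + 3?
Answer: 960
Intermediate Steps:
V(N, B) = 3 + N² - 4*B (V(N, B) = (N² - 4*B) + 3 = 3 + N² - 4*B)
(8*5)*V(-5, 1) = (8*5)*(3 + (-5)² - 4*1) = 40*(3 + 25 - 4) = 40*24 = 960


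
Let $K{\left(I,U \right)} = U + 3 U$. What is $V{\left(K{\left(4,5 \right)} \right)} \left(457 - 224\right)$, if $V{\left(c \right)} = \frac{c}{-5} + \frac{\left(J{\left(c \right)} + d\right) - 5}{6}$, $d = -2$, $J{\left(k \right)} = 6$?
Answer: $- \frac{5825}{6} \approx -970.83$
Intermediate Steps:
$K{\left(I,U \right)} = 4 U$
$V{\left(c \right)} = - \frac{1}{6} - \frac{c}{5}$ ($V{\left(c \right)} = \frac{c}{-5} + \frac{\left(6 - 2\right) - 5}{6} = c \left(- \frac{1}{5}\right) + \left(4 - 5\right) \frac{1}{6} = - \frac{c}{5} - \frac{1}{6} = - \frac{1}{6} - \frac{c}{5}$)
$V{\left(K{\left(4,5 \right)} \right)} \left(457 - 224\right) = \left(- \frac{1}{6} - \frac{4 \cdot 5}{5}\right) \left(457 - 224\right) = \left(- \frac{1}{6} - 4\right) 233 = \left(- \frac{25}{6}\right) 233 = - \frac{5825}{6}$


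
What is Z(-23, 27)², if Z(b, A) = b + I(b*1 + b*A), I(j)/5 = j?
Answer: 10517049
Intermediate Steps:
I(j) = 5*j
Z(b, A) = 6*b + 5*A*b (Z(b, A) = b + 5*(b*1 + b*A) = b + 5*(b + A*b) = b + (5*b + 5*A*b) = 6*b + 5*A*b)
Z(-23, 27)² = (-23*(6 + 5*27))² = (-23*(6 + 135))² = (-23*141)² = (-3243)² = 10517049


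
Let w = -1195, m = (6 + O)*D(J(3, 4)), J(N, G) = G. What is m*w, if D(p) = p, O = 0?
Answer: -28680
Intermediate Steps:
m = 24 (m = (6 + 0)*4 = 6*4 = 24)
m*w = 24*(-1195) = -28680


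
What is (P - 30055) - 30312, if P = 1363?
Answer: -59004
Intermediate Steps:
(P - 30055) - 30312 = (1363 - 30055) - 30312 = -28692 - 30312 = -59004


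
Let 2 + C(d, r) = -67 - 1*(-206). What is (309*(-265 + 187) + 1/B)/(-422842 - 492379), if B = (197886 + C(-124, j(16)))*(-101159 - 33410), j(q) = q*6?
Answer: 642264241310875/24388586888921227 ≈ 0.026335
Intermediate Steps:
j(q) = 6*q
C(d, r) = 137 (C(d, r) = -2 + (-67 - 1*(-206)) = -2 + (-67 + 206) = -2 + 139 = 137)
B = -26647757087 (B = (197886 + 137)*(-101159 - 33410) = 198023*(-134569) = -26647757087)
(309*(-265 + 187) + 1/B)/(-422842 - 492379) = (309*(-265 + 187) + 1/(-26647757087))/(-422842 - 492379) = (309*(-78) - 1/26647757087)/(-915221) = (-24102 - 1/26647757087)*(-1/915221) = -642264241310875/26647757087*(-1/915221) = 642264241310875/24388586888921227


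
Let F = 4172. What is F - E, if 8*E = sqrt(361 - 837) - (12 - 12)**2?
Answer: 4172 - I*sqrt(119)/4 ≈ 4172.0 - 2.7272*I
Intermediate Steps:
E = I*sqrt(119)/4 (E = (sqrt(361 - 837) - (12 - 12)**2)/8 = (sqrt(-476) - 1*0**2)/8 = (2*I*sqrt(119) - 1*0)/8 = (2*I*sqrt(119) + 0)/8 = (2*I*sqrt(119))/8 = I*sqrt(119)/4 ≈ 2.7272*I)
F - E = 4172 - I*sqrt(119)/4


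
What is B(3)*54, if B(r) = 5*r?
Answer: 810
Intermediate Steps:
B(3)*54 = (5*3)*54 = 15*54 = 810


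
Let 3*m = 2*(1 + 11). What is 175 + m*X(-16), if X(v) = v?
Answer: 47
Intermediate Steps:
m = 8 (m = (2*(1 + 11))/3 = (2*12)/3 = (⅓)*24 = 8)
175 + m*X(-16) = 175 + 8*(-16) = 175 - 128 = 47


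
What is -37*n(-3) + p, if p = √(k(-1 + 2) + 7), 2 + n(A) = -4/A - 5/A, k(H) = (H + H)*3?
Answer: -37 + √13 ≈ -33.394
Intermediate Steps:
k(H) = 6*H (k(H) = (2*H)*3 = 6*H)
n(A) = -2 - 9/A (n(A) = -2 + (-4/A - 5/A) = -2 - 9/A)
p = √13 (p = √(6*(-1 + 2) + 7) = √(6*1 + 7) = √(6 + 7) = √13 ≈ 3.6056)
-37*n(-3) + p = -37*(-2 - 9/(-3)) + √13 = -37*(-2 - 9*(-⅓)) + √13 = -37*(-2 + 3) + √13 = -37*1 + √13 = -37 + √13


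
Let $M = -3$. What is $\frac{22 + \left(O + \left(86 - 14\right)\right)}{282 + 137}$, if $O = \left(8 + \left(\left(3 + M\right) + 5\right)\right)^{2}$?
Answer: $\frac{263}{419} \approx 0.62768$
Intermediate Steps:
$O = 169$ ($O = \left(8 + \left(\left(3 - 3\right) + 5\right)\right)^{2} = \left(8 + \left(0 + 5\right)\right)^{2} = \left(8 + 5\right)^{2} = 13^{2} = 169$)
$\frac{22 + \left(O + \left(86 - 14\right)\right)}{282 + 137} = \frac{22 + \left(169 + \left(86 - 14\right)\right)}{282 + 137} = \frac{22 + \left(169 + 72\right)}{419} = \left(22 + 241\right) \frac{1}{419} = 263 \cdot \frac{1}{419} = \frac{263}{419}$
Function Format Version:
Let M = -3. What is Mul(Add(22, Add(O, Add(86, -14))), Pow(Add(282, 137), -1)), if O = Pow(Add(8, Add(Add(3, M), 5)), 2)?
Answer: Rational(263, 419) ≈ 0.62768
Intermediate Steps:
O = 169 (O = Pow(Add(8, Add(Add(3, -3), 5)), 2) = Pow(Add(8, Add(0, 5)), 2) = Pow(Add(8, 5), 2) = Pow(13, 2) = 169)
Mul(Add(22, Add(O, Add(86, -14))), Pow(Add(282, 137), -1)) = Mul(Add(22, Add(169, Add(86, -14))), Pow(Add(282, 137), -1)) = Mul(Add(22, Add(169, 72)), Pow(419, -1)) = Mul(Add(22, 241), Rational(1, 419)) = Mul(263, Rational(1, 419)) = Rational(263, 419)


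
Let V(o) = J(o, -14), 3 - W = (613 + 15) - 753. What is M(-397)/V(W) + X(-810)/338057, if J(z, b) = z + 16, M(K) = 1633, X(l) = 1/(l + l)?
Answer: 24842118641/2190609360 ≈ 11.340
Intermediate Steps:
X(l) = 1/(2*l)
W = 128 (W = 3 - ((613 + 15) - 753) = 3 - (628 - 753) = 3 - 1*(-125) = 3 + 125 = 128)
J(z, b) = 16 + z
V(o) = 16 + o
M(-397)/V(W) + X(-810)/338057 = 1633/(16 + 128) + ((1/2)/(-810))/338057 = 1633/144 + ((1/2)*(-1/810))*(1/338057) = 1633*(1/144) - 1/1620*1/338057 = 1633/144 - 1/547652340 = 24842118641/2190609360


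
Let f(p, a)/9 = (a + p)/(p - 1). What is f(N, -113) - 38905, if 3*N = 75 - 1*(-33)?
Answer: -194624/5 ≈ -38925.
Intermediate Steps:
N = 36 (N = (75 - 1*(-33))/3 = (75 + 33)/3 = (1/3)*108 = 36)
f(p, a) = 9*(a + p)/(-1 + p) (f(p, a) = 9*((a + p)/(p - 1)) = 9*((a + p)/(-1 + p)) = 9*(a + p)/(-1 + p))
f(N, -113) - 38905 = 9*(-113 + 36)/(-1 + 36) - 38905 = 9*(-77)/35 - 38905 = 9*(1/35)*(-77) - 38905 = -99/5 - 38905 = -194624/5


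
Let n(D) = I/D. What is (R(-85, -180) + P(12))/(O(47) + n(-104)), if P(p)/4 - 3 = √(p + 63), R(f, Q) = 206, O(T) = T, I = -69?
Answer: 22672/4957 + 2080*√3/4957 ≈ 5.3005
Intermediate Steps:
n(D) = -69/D
P(p) = 12 + 4*√(63 + p) (P(p) = 12 + 4*√(p + 63) = 12 + 4*√(63 + p))
(R(-85, -180) + P(12))/(O(47) + n(-104)) = (206 + (12 + 4*√(63 + 12)))/(47 - 69/(-104)) = (206 + (12 + 4*√75))/(47 - 69*(-1/104)) = (206 + (12 + 4*(5*√3)))/(47 + 69/104) = (206 + (12 + 20*√3))/(4957/104) = (218 + 20*√3)*(104/4957) = 22672/4957 + 2080*√3/4957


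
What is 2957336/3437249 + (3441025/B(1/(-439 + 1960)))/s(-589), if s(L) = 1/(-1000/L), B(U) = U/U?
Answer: 381537467164384/65307731 ≈ 5.8422e+6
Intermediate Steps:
B(U) = 1
s(L) = -L/1000
2957336/3437249 + (3441025/B(1/(-439 + 1960)))/s(-589) = 2957336/3437249 + (3441025/1)/((-1/1000*(-589))) = 2957336*(1/3437249) + (3441025*1)/(589/1000) = 2957336/3437249 + 3441025*(1000/589) = 2957336/3437249 + 3441025000/589 = 381537467164384/65307731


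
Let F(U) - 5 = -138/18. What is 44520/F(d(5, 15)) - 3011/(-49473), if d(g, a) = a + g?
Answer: -825948724/49473 ≈ -16695.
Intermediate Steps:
F(U) = -8/3 (F(U) = 5 - 138/18 = 5 - 138*1/18 = 5 - 23/3 = -8/3)
44520/F(d(5, 15)) - 3011/(-49473) = 44520/(-8/3) - 3011/(-49473) = 44520*(-3/8) - 3011*(-1/49473) = -16695 + 3011/49473 = -825948724/49473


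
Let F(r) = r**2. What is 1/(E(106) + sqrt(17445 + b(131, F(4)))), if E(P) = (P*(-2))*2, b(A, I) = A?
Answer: -53/20275 - 13*sqrt(26)/81100 ≈ -0.0034314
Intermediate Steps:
E(P) = -4*P (E(P) = -2*P*2 = -4*P)
1/(E(106) + sqrt(17445 + b(131, F(4)))) = 1/(-4*106 + sqrt(17445 + 131)) = 1/(-424 + sqrt(17576)) = 1/(-424 + 26*sqrt(26))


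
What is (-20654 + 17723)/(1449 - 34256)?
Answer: 2931/32807 ≈ 0.089341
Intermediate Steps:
(-20654 + 17723)/(1449 - 34256) = -2931/(-32807) = -2931*(-1/32807) = 2931/32807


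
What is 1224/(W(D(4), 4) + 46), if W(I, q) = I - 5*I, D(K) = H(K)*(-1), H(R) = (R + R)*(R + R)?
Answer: 612/151 ≈ 4.0530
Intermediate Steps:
H(R) = 4*R² (H(R) = (2*R)*(2*R) = 4*R²)
D(K) = -4*K² (D(K) = (4*K²)*(-1) = -4*K²)
W(I, q) = -4*I
1224/(W(D(4), 4) + 46) = 1224/(-(-16)*4² + 46) = 1224/(-(-16)*16 + 46) = 1224/(-4*(-64) + 46) = 1224/(256 + 46) = 1224/302 = 1224*(1/302) = 612/151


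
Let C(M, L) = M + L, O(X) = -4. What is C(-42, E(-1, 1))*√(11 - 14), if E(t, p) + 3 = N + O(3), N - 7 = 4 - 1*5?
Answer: -43*I*√3 ≈ -74.478*I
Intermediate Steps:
N = 6 (N = 7 + (4 - 1*5) = 7 + (4 - 5) = 7 - 1 = 6)
E(t, p) = -1 (E(t, p) = -3 + (6 - 4) = -3 + 2 = -1)
C(M, L) = L + M
C(-42, E(-1, 1))*√(11 - 14) = (-1 - 42)*√(11 - 14) = -43*I*√3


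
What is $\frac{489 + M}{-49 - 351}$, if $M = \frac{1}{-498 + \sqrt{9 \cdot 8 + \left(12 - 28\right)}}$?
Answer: $- \frac{60623037}{49589600} + \frac{\sqrt{14}}{49589600} \approx -1.2225$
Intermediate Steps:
$M = \frac{1}{-498 + 2 \sqrt{14}}$ ($M = \frac{1}{-498 + \sqrt{72 + \left(12 - 28\right)}} = \frac{1}{-498 + \sqrt{72 - 16}} = \frac{1}{-498 + \sqrt{56}} = \frac{1}{-498 + 2 \sqrt{14}} \approx -0.0020387$)
$\frac{489 + M}{-49 - 351} = \frac{489 - \left(\frac{249}{123974} + \frac{\sqrt{14}}{123974}\right)}{-49 - 351} = \frac{\frac{60623037}{123974} - \frac{\sqrt{14}}{123974}}{-400} = \left(\frac{60623037}{123974} - \frac{\sqrt{14}}{123974}\right) \left(- \frac{1}{400}\right) = - \frac{60623037}{49589600} + \frac{\sqrt{14}}{49589600}$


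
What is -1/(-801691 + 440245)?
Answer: 1/361446 ≈ 2.7667e-6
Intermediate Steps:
-1/(-801691 + 440245) = -1/(-361446) = -1*(-1/361446) = 1/361446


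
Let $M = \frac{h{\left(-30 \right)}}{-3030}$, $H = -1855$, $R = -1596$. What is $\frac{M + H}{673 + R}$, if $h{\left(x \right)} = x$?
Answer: $\frac{187354}{93223} \approx 2.0097$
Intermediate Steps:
$M = \frac{1}{101}$ ($M = - \frac{30}{-3030} = \left(-30\right) \left(- \frac{1}{3030}\right) = \frac{1}{101} \approx 0.009901$)
$\frac{M + H}{673 + R} = \frac{\frac{1}{101} - 1855}{673 - 1596} = - \frac{187354}{101 \left(-923\right)} = \left(- \frac{187354}{101}\right) \left(- \frac{1}{923}\right) = \frac{187354}{93223}$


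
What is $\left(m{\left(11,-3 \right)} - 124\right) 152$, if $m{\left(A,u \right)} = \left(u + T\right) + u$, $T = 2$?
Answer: $-19456$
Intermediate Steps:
$m{\left(A,u \right)} = 2 + 2 u$ ($m{\left(A,u \right)} = \left(u + 2\right) + u = \left(2 + u\right) + u = 2 + 2 u$)
$\left(m{\left(11,-3 \right)} - 124\right) 152 = \left(\left(2 + 2 \left(-3\right)\right) - 124\right) 152 = \left(\left(2 - 6\right) - 124\right) 152 = \left(-4 - 124\right) 152 = \left(-128\right) 152 = -19456$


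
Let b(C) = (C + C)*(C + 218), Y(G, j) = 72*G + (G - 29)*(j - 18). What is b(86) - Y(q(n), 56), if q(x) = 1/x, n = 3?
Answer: 160060/3 ≈ 53353.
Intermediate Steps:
Y(G, j) = 72*G + (-29 + G)*(-18 + j)
b(C) = 2*C*(218 + C) (b(C) = (2*C)*(218 + C) = 2*C*(218 + C))
b(86) - Y(q(n), 56) = 2*86*(218 + 86) - (522 - 29*56 + 54/3 + 56/3) = 2*86*304 - (522 - 1624 + 54*(⅓) + (⅓)*56) = 52288 - (522 - 1624 + 18 + 56/3) = 52288 - 1*(-3196/3) = 52288 + 3196/3 = 160060/3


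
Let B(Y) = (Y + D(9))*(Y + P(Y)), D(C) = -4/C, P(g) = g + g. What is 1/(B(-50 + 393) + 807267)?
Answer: 3/3479270 ≈ 8.6225e-7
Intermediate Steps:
P(g) = 2*g
B(Y) = 3*Y*(-4/9 + Y) (B(Y) = (Y - 4/9)*(Y + 2*Y) = (Y - 4*⅑)*(3*Y) = (Y - 4/9)*(3*Y) = (-4/9 + Y)*(3*Y) = 3*Y*(-4/9 + Y))
1/(B(-50 + 393) + 807267) = 1/((-50 + 393)*(-4 + 9*(-50 + 393))/3 + 807267) = 1/((⅓)*343*(-4 + 9*343) + 807267) = 1/((⅓)*343*(-4 + 3087) + 807267) = 1/((⅓)*343*3083 + 807267) = 1/(1057469/3 + 807267) = 1/(3479270/3) = 3/3479270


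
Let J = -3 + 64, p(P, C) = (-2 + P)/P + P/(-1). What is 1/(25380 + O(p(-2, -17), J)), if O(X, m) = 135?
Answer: 1/25515 ≈ 3.9193e-5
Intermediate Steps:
p(P, C) = -P + (-2 + P)/P (p(P, C) = (-2 + P)/P + P*(-1) = (-2 + P)/P - P = -P + (-2 + P)/P)
J = 61
1/(25380 + O(p(-2, -17), J)) = 1/(25380 + 135) = 1/25515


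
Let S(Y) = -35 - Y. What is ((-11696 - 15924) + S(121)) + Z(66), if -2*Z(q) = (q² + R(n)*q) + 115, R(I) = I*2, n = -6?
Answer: -59231/2 ≈ -29616.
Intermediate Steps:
R(I) = 2*I
Z(q) = -115/2 + 6*q - q²/2 (Z(q) = -((q² + (2*(-6))*q) + 115)/2 = -((q² - 12*q) + 115)/2 = -(115 + q² - 12*q)/2 = -115/2 + 6*q - q²/2)
((-11696 - 15924) + S(121)) + Z(66) = ((-11696 - 15924) + (-35 - 1*121)) + (-115/2 + 6*66 - ½*66²) = (-27620 + (-35 - 121)) + (-115/2 + 396 - ½*4356) = (-27620 - 156) + (-115/2 + 396 - 2178) = -27776 - 3679/2 = -59231/2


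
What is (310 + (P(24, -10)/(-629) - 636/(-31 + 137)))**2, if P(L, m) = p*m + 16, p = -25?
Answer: 36461902500/395641 ≈ 92159.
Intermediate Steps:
P(L, m) = 16 - 25*m (P(L, m) = -25*m + 16 = 16 - 25*m)
(310 + (P(24, -10)/(-629) - 636/(-31 + 137)))**2 = (310 + ((16 - 25*(-10))/(-629) - 636/(-31 + 137)))**2 = (310 + ((16 + 250)*(-1/629) - 636/106))**2 = (310 + (266*(-1/629) - 636*1/106))**2 = (310 + (-266/629 - 6))**2 = (310 - 4040/629)**2 = (190950/629)**2 = 36461902500/395641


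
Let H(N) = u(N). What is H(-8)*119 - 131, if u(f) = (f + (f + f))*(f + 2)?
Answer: 17005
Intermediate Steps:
u(f) = 3*f*(2 + f) (u(f) = (f + 2*f)*(2 + f) = (3*f)*(2 + f) = 3*f*(2 + f))
H(N) = 3*N*(2 + N)
H(-8)*119 - 131 = (3*(-8)*(2 - 8))*119 - 131 = (3*(-8)*(-6))*119 - 131 = 144*119 - 131 = 17136 - 131 = 17005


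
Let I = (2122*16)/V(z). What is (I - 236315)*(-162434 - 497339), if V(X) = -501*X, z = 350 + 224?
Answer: 22418454398953013/143787 ≈ 1.5591e+11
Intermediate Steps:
z = 574
I = -16976/143787 (I = (2122*16)/((-501*574)) = 33952/(-287574) = 33952*(-1/287574) = -16976/143787 ≈ -0.11806)
(I - 236315)*(-162434 - 497339) = (-16976/143787 - 236315)*(-162434 - 497339) = -33979041881/143787*(-659773) = 22418454398953013/143787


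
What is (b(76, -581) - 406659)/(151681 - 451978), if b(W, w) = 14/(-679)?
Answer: 39445925/29128809 ≈ 1.3542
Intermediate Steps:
b(W, w) = -2/97 (b(W, w) = 14*(-1/679) = -2/97)
(b(76, -581) - 406659)/(151681 - 451978) = (-2/97 - 406659)/(151681 - 451978) = -39445925/97/(-300297) = -39445925/97*(-1/300297) = 39445925/29128809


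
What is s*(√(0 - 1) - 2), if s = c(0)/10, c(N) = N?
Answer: 0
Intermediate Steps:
s = 0 (s = 0/10 = 0*(⅒) = 0)
s*(√(0 - 1) - 2) = 0*(√(0 - 1) - 2) = 0*(√(-1) - 2) = 0*(I - 2) = 0*(-2 + I) = 0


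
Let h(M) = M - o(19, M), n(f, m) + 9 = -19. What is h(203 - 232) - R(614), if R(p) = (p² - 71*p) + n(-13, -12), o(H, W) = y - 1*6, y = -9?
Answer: -333388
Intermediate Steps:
o(H, W) = -15 (o(H, W) = -9 - 1*6 = -9 - 6 = -15)
n(f, m) = -28 (n(f, m) = -9 - 19 = -28)
h(M) = 15 + M (h(M) = M - 1*(-15) = M + 15 = 15 + M)
R(p) = -28 + p² - 71*p (R(p) = (p² - 71*p) - 28 = -28 + p² - 71*p)
h(203 - 232) - R(614) = (15 + (203 - 232)) - (-28 + 614² - 71*614) = (15 - 29) - (-28 + 376996 - 43594) = -14 - 1*333374 = -14 - 333374 = -333388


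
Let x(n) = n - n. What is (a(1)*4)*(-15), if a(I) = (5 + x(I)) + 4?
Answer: -540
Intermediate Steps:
x(n) = 0
a(I) = 9 (a(I) = (5 + 0) + 4 = 5 + 4 = 9)
(a(1)*4)*(-15) = (9*4)*(-15) = 36*(-15) = -540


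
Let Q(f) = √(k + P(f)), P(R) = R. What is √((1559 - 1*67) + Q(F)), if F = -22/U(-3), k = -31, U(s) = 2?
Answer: √(1492 + I*√42) ≈ 38.627 + 0.08389*I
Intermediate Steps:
F = -11 (F = -22/2 = -22*½ = -11)
Q(f) = √(-31 + f)
√((1559 - 1*67) + Q(F)) = √((1559 - 1*67) + √(-31 - 11)) = √((1559 - 67) + √(-42)) = √(1492 + I*√42)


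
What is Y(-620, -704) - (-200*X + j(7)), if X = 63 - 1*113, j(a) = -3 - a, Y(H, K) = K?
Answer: -10694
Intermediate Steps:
X = -50 (X = 63 - 113 = -50)
Y(-620, -704) - (-200*X + j(7)) = -704 - (-200*(-50) + (-3 - 1*7)) = -704 - (10000 + (-3 - 7)) = -704 - (10000 - 10) = -704 - 1*9990 = -704 - 9990 = -10694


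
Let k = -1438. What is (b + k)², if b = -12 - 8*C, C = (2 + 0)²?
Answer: 2196324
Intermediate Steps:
C = 4 (C = 2² = 4)
b = -44 (b = -12 - 8*4 = -12 - 32 = -44)
(b + k)² = (-44 - 1438)² = (-1482)² = 2196324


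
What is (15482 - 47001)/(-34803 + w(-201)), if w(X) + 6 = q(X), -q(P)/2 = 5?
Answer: 31519/34819 ≈ 0.90522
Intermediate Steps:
q(P) = -10 (q(P) = -2*5 = -10)
w(X) = -16 (w(X) = -6 - 10 = -16)
(15482 - 47001)/(-34803 + w(-201)) = (15482 - 47001)/(-34803 - 16) = -31519/(-34819) = -31519*(-1/34819) = 31519/34819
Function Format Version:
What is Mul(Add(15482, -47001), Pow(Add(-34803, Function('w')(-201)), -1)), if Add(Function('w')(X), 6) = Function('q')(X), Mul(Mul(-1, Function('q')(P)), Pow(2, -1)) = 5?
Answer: Rational(31519, 34819) ≈ 0.90522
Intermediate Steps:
Function('q')(P) = -10 (Function('q')(P) = Mul(-2, 5) = -10)
Function('w')(X) = -16 (Function('w')(X) = Add(-6, -10) = -16)
Mul(Add(15482, -47001), Pow(Add(-34803, Function('w')(-201)), -1)) = Mul(Add(15482, -47001), Pow(Add(-34803, -16), -1)) = Mul(-31519, Pow(-34819, -1)) = Mul(-31519, Rational(-1, 34819)) = Rational(31519, 34819)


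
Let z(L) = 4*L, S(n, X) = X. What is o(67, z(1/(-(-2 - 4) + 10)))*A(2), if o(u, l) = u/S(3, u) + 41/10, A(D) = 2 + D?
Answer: 102/5 ≈ 20.400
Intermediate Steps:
o(u, l) = 51/10 (o(u, l) = u/u + 41/10 = 1 + 41*(⅒) = 1 + 41/10 = 51/10)
o(67, z(1/(-(-2 - 4) + 10)))*A(2) = 51*(2 + 2)/10 = (51/10)*4 = 102/5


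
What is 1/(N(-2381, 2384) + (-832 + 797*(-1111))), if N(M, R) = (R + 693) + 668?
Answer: -1/882554 ≈ -1.1331e-6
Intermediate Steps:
N(M, R) = 1361 + R (N(M, R) = (693 + R) + 668 = 1361 + R)
1/(N(-2381, 2384) + (-832 + 797*(-1111))) = 1/((1361 + 2384) + (-832 + 797*(-1111))) = 1/(3745 + (-832 - 885467)) = 1/(3745 - 886299) = 1/(-882554) = -1/882554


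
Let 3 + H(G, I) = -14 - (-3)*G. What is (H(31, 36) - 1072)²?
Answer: 992016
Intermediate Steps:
H(G, I) = -17 + 3*G (H(G, I) = -3 + (-14 - (-3)*G) = -3 + (-14 + 3*G) = -17 + 3*G)
(H(31, 36) - 1072)² = ((-17 + 3*31) - 1072)² = ((-17 + 93) - 1072)² = (76 - 1072)² = (-996)² = 992016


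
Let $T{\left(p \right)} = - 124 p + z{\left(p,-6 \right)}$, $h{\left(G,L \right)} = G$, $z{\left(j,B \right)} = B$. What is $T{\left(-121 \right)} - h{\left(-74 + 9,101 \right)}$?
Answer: $15063$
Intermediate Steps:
$T{\left(p \right)} = -6 - 124 p$ ($T{\left(p \right)} = - 124 p - 6 = -6 - 124 p$)
$T{\left(-121 \right)} - h{\left(-74 + 9,101 \right)} = \left(-6 - -15004\right) - \left(-74 + 9\right) = \left(-6 + 15004\right) - -65 = 14998 + 65 = 15063$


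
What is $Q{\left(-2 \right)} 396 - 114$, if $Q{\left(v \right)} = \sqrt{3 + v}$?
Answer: $282$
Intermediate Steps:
$Q{\left(-2 \right)} 396 - 114 = \sqrt{3 - 2} \cdot 396 - 114 = \sqrt{1} \cdot 396 - 114 = 1 \cdot 396 - 114 = 396 - 114 = 282$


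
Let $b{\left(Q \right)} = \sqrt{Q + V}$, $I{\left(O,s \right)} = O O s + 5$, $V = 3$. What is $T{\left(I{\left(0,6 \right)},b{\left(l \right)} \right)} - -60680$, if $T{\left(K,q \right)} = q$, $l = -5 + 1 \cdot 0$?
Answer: $60680 + i \sqrt{2} \approx 60680.0 + 1.4142 i$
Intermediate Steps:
$I{\left(O,s \right)} = 5 + s O^{2}$ ($I{\left(O,s \right)} = O^{2} s + 5 = s O^{2} + 5 = 5 + s O^{2}$)
$l = -5$ ($l = -5 + 0 = -5$)
$b{\left(Q \right)} = \sqrt{3 + Q}$ ($b{\left(Q \right)} = \sqrt{Q + 3} = \sqrt{3 + Q}$)
$T{\left(I{\left(0,6 \right)},b{\left(l \right)} \right)} - -60680 = \sqrt{3 - 5} - -60680 = \sqrt{-2} + 60680 = i \sqrt{2} + 60680 = 60680 + i \sqrt{2}$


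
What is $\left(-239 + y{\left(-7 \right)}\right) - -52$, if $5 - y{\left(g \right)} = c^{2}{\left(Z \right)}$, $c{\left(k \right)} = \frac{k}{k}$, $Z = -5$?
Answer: $-183$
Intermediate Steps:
$c{\left(k \right)} = 1$
$y{\left(g \right)} = 4$ ($y{\left(g \right)} = 5 - 1^{2} = 5 - 1 = 4$)
$\left(-239 + y{\left(-7 \right)}\right) - -52 = \left(-239 + 4\right) - -52 = -235 + \left(-103 + 155\right) = -235 + 52 = -183$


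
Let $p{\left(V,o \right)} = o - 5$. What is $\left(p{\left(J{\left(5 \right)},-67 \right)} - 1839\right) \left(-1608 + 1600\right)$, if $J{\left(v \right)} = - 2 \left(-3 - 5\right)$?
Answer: $15288$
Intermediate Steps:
$J{\left(v \right)} = 16$ ($J{\left(v \right)} = - 2 \left(-3 - 5\right) = \left(-2\right) \left(-8\right) = 16$)
$p{\left(V,o \right)} = -5 + o$
$\left(p{\left(J{\left(5 \right)},-67 \right)} - 1839\right) \left(-1608 + 1600\right) = \left(\left(-5 - 67\right) - 1839\right) \left(-1608 + 1600\right) = \left(-72 - 1839\right) \left(-8\right) = \left(-1911\right) \left(-8\right) = 15288$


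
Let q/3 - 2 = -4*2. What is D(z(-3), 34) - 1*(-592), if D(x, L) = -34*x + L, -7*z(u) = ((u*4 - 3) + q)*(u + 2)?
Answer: 5504/7 ≈ 786.29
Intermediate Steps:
q = -18 (q = 6 + 3*(-4*2) = 6 + 3*(-8) = 6 - 24 = -18)
z(u) = -(-21 + 4*u)*(2 + u)/7 (z(u) = -((u*4 - 3) - 18)*(u + 2)/7 = -((4*u - 3) - 18)*(2 + u)/7 = -((-3 + 4*u) - 18)*(2 + u)/7 = -(-21 + 4*u)*(2 + u)/7)
D(x, L) = L - 34*x
D(z(-3), 34) - 1*(-592) = (34 - 34*(6 - 4/7*(-3)² + (13/7)*(-3))) - 1*(-592) = (34 - 34*(6 - 4/7*9 - 39/7)) + 592 = (34 - 34*(6 - 36/7 - 39/7)) + 592 = (34 - 34*(-33/7)) + 592 = (34 + 1122/7) + 592 = 1360/7 + 592 = 5504/7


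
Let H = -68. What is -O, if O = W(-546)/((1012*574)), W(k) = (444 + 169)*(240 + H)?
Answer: -26359/145222 ≈ -0.18151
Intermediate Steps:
W(k) = 105436 (W(k) = (444 + 169)*(240 - 68) = 613*172 = 105436)
O = 26359/145222 (O = 105436/((1012*574)) = 105436/580888 = 105436*(1/580888) = 26359/145222 ≈ 0.18151)
-O = -1*26359/145222 = -26359/145222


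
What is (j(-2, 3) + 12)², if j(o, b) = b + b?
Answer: 324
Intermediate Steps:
j(o, b) = 2*b
(j(-2, 3) + 12)² = (2*3 + 12)² = (6 + 12)² = 18² = 324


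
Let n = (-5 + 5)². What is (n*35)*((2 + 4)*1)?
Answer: 0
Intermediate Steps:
n = 0 (n = 0² = 0)
(n*35)*((2 + 4)*1) = (0*35)*((2 + 4)*1) = 0*(6*1) = 0*6 = 0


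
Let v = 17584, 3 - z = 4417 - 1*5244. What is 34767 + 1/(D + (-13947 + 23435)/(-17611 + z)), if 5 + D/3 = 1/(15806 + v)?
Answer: 101073483324573/2907172609 ≈ 34767.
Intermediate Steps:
z = 830 (z = 3 - (4417 - 1*5244) = 3 - (4417 - 5244) = 3 - 1*(-827) = 3 + 827 = 830)
D = -166949/11130 (D = -15 + 3/(15806 + 17584) = -15 + 3/33390 = -15 + 3*(1/33390) = -15 + 1/11130 = -166949/11130 ≈ -15.000)
34767 + 1/(D + (-13947 + 23435)/(-17611 + z)) = 34767 + 1/(-166949/11130 + (-13947 + 23435)/(-17611 + 830)) = 34767 + 1/(-166949/11130 + 9488/(-16781)) = 34767 + 1/(-166949/11130 + 9488*(-1/16781)) = 34767 + 1/(-166949/11130 - 9488/16781) = 34767 + 1/(-2907172609/186772530) = 34767 - 186772530/2907172609 = 101073483324573/2907172609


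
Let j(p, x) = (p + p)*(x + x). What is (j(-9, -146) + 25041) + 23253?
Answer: 53550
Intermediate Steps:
j(p, x) = 4*p*x (j(p, x) = (2*p)*(2*x) = 4*p*x)
(j(-9, -146) + 25041) + 23253 = (4*(-9)*(-146) + 25041) + 23253 = (5256 + 25041) + 23253 = 30297 + 23253 = 53550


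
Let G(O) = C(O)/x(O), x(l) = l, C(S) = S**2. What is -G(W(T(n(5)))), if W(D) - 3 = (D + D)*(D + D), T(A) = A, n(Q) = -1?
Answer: -7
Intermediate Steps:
W(D) = 3 + 4*D**2 (W(D) = 3 + (D + D)*(D + D) = 3 + (2*D)*(2*D) = 3 + 4*D**2)
G(O) = O (G(O) = O**2/O = O)
-G(W(T(n(5)))) = -(3 + 4*(-1)**2) = -(3 + 4*1) = -(3 + 4) = -1*7 = -7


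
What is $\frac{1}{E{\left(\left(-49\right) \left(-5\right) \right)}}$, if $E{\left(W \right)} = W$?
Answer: $\frac{1}{245} \approx 0.0040816$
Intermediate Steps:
$\frac{1}{E{\left(\left(-49\right) \left(-5\right) \right)}} = \frac{1}{\left(-49\right) \left(-5\right)} = \frac{1}{245}$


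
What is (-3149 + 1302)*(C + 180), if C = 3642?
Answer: -7059234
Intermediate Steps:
(-3149 + 1302)*(C + 180) = (-3149 + 1302)*(3642 + 180) = -1847*3822 = -7059234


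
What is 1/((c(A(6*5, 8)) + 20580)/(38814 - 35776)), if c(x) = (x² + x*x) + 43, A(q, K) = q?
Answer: 3038/22423 ≈ 0.13549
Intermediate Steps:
c(x) = 43 + 2*x² (c(x) = (x² + x²) + 43 = 2*x² + 43 = 43 + 2*x²)
1/((c(A(6*5, 8)) + 20580)/(38814 - 35776)) = 1/(((43 + 2*(6*5)²) + 20580)/(38814 - 35776)) = 1/(((43 + 2*30²) + 20580)/3038) = 1/(((43 + 2*900) + 20580)*(1/3038)) = 1/(((43 + 1800) + 20580)*(1/3038)) = 1/((1843 + 20580)*(1/3038)) = 1/(22423*(1/3038)) = 1/(22423/3038) = 3038/22423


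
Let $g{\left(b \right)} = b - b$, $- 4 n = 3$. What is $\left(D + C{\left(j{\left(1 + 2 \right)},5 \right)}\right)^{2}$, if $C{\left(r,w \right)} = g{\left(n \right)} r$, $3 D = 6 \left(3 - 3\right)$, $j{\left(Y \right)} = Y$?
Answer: $0$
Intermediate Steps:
$n = - \frac{3}{4}$ ($n = \left(- \frac{1}{4}\right) 3 = - \frac{3}{4} \approx -0.75$)
$g{\left(b \right)} = 0$
$D = 0$ ($D = \frac{6 \left(3 - 3\right)}{3} = \frac{6 \cdot 0}{3} = \frac{1}{3} \cdot 0 = 0$)
$C{\left(r,w \right)} = 0$ ($C{\left(r,w \right)} = 0 r = 0$)
$\left(D + C{\left(j{\left(1 + 2 \right)},5 \right)}\right)^{2} = \left(0 + 0\right)^{2} = 0^{2} = 0$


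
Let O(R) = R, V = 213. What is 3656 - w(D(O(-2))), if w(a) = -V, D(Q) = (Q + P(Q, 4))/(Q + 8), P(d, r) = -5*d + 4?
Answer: 3869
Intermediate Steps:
P(d, r) = 4 - 5*d
D(Q) = (4 - 4*Q)/(8 + Q) (D(Q) = (Q + (4 - 5*Q))/(Q + 8) = (4 - 4*Q)/(8 + Q))
w(a) = -213 (w(a) = -1*213 = -213)
3656 - w(D(O(-2))) = 3656 - 1*(-213) = 3656 + 213 = 3869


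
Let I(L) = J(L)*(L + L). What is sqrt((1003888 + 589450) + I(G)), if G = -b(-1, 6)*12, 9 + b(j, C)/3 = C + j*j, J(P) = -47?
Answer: sqrt(1586570) ≈ 1259.6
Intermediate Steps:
b(j, C) = -27 + 3*C + 3*j**2 (b(j, C) = -27 + 3*(C + j*j) = -27 + 3*(C + j**2) = -27 + (3*C + 3*j**2) = -27 + 3*C + 3*j**2)
G = 72 (G = -(-27 + 3*6 + 3*(-1)**2)*12 = -(-27 + 18 + 3*1)*12 = -(-27 + 18 + 3)*12 = -1*(-6)*12 = 6*12 = 72)
I(L) = -94*L (I(L) = -47*(L + L) = -94*L)
sqrt((1003888 + 589450) + I(G)) = sqrt((1003888 + 589450) - 94*72) = sqrt(1593338 - 6768) = sqrt(1586570)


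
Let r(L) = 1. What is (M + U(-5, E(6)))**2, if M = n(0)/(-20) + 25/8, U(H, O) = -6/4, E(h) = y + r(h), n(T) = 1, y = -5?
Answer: 3969/1600 ≈ 2.4806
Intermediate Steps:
E(h) = -4 (E(h) = -5 + 1 = -4)
U(H, O) = -3/2 (U(H, O) = -6*1/4 = -3/2)
M = 123/40 (M = 1/(-20) + 25/8 = 1*(-1/20) + 25*(1/8) = -1/20 + 25/8 = 123/40 ≈ 3.0750)
(M + U(-5, E(6)))**2 = (123/40 - 3/2)**2 = (63/40)**2 = 3969/1600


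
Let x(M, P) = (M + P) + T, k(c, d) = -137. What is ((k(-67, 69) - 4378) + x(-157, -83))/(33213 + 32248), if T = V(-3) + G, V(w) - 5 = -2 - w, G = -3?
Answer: -432/5951 ≈ -0.072593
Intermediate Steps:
V(w) = 3 - w (V(w) = 5 + (-2 - w) = 3 - w)
T = 3 (T = (3 - 1*(-3)) - 3 = (3 + 3) - 3 = 6 - 3 = 3)
x(M, P) = 3 + M + P (x(M, P) = (M + P) + 3 = 3 + M + P)
((k(-67, 69) - 4378) + x(-157, -83))/(33213 + 32248) = ((-137 - 4378) + (3 - 157 - 83))/(33213 + 32248) = (-4515 - 237)/65461 = -4752*1/65461 = -432/5951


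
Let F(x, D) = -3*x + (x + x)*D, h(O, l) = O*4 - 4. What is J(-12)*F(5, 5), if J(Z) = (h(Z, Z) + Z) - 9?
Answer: -2555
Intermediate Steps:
h(O, l) = -4 + 4*O (h(O, l) = 4*O - 4 = -4 + 4*O)
F(x, D) = -3*x + 2*D*x (F(x, D) = -3*x + (2*x)*D = -3*x + 2*D*x)
J(Z) = -13 + 5*Z (J(Z) = ((-4 + 4*Z) + Z) - 9 = (-4 + 5*Z) - 9 = -13 + 5*Z)
J(-12)*F(5, 5) = (-13 + 5*(-12))*(5*(-3 + 2*5)) = (-13 - 60)*(5*(-3 + 10)) = -365*7 = -73*35 = -2555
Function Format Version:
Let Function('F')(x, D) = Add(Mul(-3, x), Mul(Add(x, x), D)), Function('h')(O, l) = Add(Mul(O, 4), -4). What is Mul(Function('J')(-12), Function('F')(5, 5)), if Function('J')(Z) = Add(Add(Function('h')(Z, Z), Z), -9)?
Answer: -2555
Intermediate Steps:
Function('h')(O, l) = Add(-4, Mul(4, O)) (Function('h')(O, l) = Add(Mul(4, O), -4) = Add(-4, Mul(4, O)))
Function('F')(x, D) = Add(Mul(-3, x), Mul(2, D, x)) (Function('F')(x, D) = Add(Mul(-3, x), Mul(Mul(2, x), D)) = Add(Mul(-3, x), Mul(2, D, x)))
Function('J')(Z) = Add(-13, Mul(5, Z)) (Function('J')(Z) = Add(Add(Add(-4, Mul(4, Z)), Z), -9) = Add(Add(-4, Mul(5, Z)), -9) = Add(-13, Mul(5, Z)))
Mul(Function('J')(-12), Function('F')(5, 5)) = Mul(Add(-13, Mul(5, -12)), Mul(5, Add(-3, Mul(2, 5)))) = Mul(Add(-13, -60), Mul(5, Add(-3, 10))) = Mul(-73, Mul(5, 7)) = Mul(-73, 35) = -2555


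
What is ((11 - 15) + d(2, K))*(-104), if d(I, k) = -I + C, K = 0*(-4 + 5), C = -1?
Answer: 728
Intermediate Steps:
K = 0 (K = 0*1 = 0)
d(I, k) = -1 - I (d(I, k) = -I - 1 = -1 - I)
((11 - 15) + d(2, K))*(-104) = ((11 - 15) + (-1 - 1*2))*(-104) = (-4 + (-1 - 2))*(-104) = (-4 - 3)*(-104) = -7*(-104) = 728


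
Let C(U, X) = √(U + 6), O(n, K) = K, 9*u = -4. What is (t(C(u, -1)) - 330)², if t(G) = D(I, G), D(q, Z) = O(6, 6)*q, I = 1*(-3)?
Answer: 121104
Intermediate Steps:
u = -4/9 (u = (⅑)*(-4) = -4/9 ≈ -0.44444)
C(U, X) = √(6 + U)
I = -3
D(q, Z) = 6*q
t(G) = -18 (t(G) = 6*(-3) = -18)
(t(C(u, -1)) - 330)² = (-18 - 330)² = (-348)² = 121104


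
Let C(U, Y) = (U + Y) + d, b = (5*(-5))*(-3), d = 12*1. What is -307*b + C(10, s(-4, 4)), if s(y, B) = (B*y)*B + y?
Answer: -23071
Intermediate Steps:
d = 12
s(y, B) = y + y*B² (s(y, B) = y*B² + y = y + y*B²)
b = 75 (b = -25*(-3) = 75)
C(U, Y) = 12 + U + Y (C(U, Y) = (U + Y) + 12 = 12 + U + Y)
-307*b + C(10, s(-4, 4)) = -307*75 + (12 + 10 - 4*(1 + 4²)) = -23025 + (12 + 10 - 4*(1 + 16)) = -23025 + (12 + 10 - 4*17) = -23025 + (12 + 10 - 68) = -23025 - 46 = -23071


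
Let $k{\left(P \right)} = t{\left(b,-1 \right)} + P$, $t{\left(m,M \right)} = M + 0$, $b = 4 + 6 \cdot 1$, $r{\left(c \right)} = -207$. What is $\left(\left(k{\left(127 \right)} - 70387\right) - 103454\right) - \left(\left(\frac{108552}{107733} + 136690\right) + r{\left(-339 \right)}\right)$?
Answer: $- \frac{11139556562}{35911} \approx -3.102 \cdot 10^{5}$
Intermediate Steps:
$b = 10$ ($b = 4 + 6 = 10$)
$t{\left(m,M \right)} = M$
$k{\left(P \right)} = -1 + P$
$\left(\left(k{\left(127 \right)} - 70387\right) - 103454\right) - \left(\left(\frac{108552}{107733} + 136690\right) + r{\left(-339 \right)}\right) = \left(\left(\left(-1 + 127\right) - 70387\right) - 103454\right) - \left(\left(\frac{108552}{107733} + 136690\right) - 207\right) = \left(\left(126 - 70387\right) - 103454\right) - \left(\left(108552 \cdot \frac{1}{107733} + 136690\right) - 207\right) = \left(-70261 - 103454\right) - \left(\left(\frac{36184}{35911} + 136690\right) - 207\right) = -173715 - \left(\frac{4908710774}{35911} - 207\right) = -173715 - \frac{4901277197}{35911} = - \frac{11139556562}{35911}$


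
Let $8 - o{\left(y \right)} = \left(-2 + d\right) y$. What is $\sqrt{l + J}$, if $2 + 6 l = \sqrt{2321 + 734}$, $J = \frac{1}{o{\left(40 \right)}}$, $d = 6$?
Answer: $\frac{\sqrt{-17670 + 8664 \sqrt{3055}}}{228} \approx 2.9786$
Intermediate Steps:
$o{\left(y \right)} = 8 - 4 y$ ($o{\left(y \right)} = 8 - \left(-2 + 6\right) y = 8 - 4 y$)
$J = - \frac{1}{152}$ ($J = \frac{1}{8 - 160} = \frac{1}{-152} = - \frac{1}{152} \approx -0.0065789$)
$l = - \frac{1}{3} + \frac{\sqrt{3055}}{6}$ ($l = - \frac{1}{3} + \frac{\sqrt{2321 + 734}}{6} = - \frac{1}{3} + \frac{\sqrt{3055}}{6} \approx 8.8787$)
$\sqrt{l + J} = \sqrt{\left(- \frac{1}{3} + \frac{\sqrt{3055}}{6}\right) - \frac{1}{152}} = \sqrt{- \frac{155}{456} + \frac{\sqrt{3055}}{6}}$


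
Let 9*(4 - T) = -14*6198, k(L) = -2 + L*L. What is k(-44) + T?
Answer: 34738/3 ≈ 11579.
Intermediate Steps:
k(L) = -2 + L**2
T = 28936/3 (T = 4 - (-14)*6198/9 = 4 - 1/9*(-86772) = 4 + 28924/3 = 28936/3 ≈ 9645.3)
k(-44) + T = (-2 + (-44)**2) + 28936/3 = (-2 + 1936) + 28936/3 = 1934 + 28936/3 = 34738/3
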